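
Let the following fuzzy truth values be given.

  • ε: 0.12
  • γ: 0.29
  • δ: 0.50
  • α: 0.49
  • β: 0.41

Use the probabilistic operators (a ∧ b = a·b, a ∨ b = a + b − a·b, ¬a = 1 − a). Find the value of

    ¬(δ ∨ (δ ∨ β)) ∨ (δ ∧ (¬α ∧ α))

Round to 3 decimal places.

δ ∨ β = a + b − a·b on (0.5000, 0.4100) = 0.7050
δ ∨ (δ ∨ β) = a + b − a·b on (0.5000, 0.7050) = 0.8525
¬(δ ∨ (δ ∨ β)) = 1 − 0.8525 = 0.1475
¬α = 1 − 0.4900 = 0.5100
¬α ∧ α = a·b on (0.5100, 0.4900) = 0.2499
δ ∧ (¬α ∧ α) = a·b on (0.5000, 0.2499) = 0.1250
¬(δ ∨ (δ ∨ β)) ∨ (δ ∧ (¬α ∧ α)) = a + b − a·b on (0.1475, 0.1250) = 0.2540

0.254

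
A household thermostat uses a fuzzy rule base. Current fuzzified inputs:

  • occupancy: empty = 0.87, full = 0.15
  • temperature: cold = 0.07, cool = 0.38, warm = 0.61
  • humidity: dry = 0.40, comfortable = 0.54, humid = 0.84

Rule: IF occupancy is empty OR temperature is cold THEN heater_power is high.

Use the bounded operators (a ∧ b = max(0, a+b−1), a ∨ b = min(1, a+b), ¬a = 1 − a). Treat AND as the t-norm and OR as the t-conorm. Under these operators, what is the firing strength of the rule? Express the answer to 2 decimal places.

0.94

firing strength: empty=0.87, cold=0.07; OR[min(1, a+b)] → w = 0.94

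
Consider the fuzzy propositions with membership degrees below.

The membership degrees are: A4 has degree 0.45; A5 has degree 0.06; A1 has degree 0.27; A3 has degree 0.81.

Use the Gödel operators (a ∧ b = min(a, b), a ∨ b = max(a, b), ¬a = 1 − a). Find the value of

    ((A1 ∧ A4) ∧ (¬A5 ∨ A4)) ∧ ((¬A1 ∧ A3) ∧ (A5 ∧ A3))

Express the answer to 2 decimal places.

A1 ∧ A4 = min(a, b) on (0.27, 0.45) = 0.27
¬A5 = 1 − 0.06 = 0.94
¬A5 ∨ A4 = max(a, b) on (0.94, 0.45) = 0.94
(A1 ∧ A4) ∧ (¬A5 ∨ A4) = min(a, b) on (0.27, 0.94) = 0.27
¬A1 = 1 − 0.27 = 0.73
¬A1 ∧ A3 = min(a, b) on (0.73, 0.81) = 0.73
A5 ∧ A3 = min(a, b) on (0.06, 0.81) = 0.06
(¬A1 ∧ A3) ∧ (A5 ∧ A3) = min(a, b) on (0.73, 0.06) = 0.06
((A1 ∧ A4) ∧ (¬A5 ∨ A4)) ∧ ((¬A1 ∧ A3) ∧ (A5 ∧ A3)) = min(a, b) on (0.27, 0.06) = 0.06

0.06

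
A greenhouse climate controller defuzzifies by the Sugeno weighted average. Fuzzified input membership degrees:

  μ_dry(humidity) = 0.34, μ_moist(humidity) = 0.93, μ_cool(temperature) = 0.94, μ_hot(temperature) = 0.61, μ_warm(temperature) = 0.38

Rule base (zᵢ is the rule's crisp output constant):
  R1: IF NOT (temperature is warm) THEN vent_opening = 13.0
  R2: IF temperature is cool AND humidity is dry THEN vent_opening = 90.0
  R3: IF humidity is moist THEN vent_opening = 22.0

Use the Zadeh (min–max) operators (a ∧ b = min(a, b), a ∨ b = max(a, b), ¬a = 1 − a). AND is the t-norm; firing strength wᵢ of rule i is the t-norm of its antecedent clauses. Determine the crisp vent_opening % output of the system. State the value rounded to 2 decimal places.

31.28

R1 (z=13.0): ¬warm=1−0.38=0.62 → w = 0.62
R2 (z=90.0): cool=0.94, dry=0.34; AND[min(a, b)] → w = 0.34
R3 (z=22.0): moist=0.93 → w = 0.93
Weighted average = (0.62·13.0 + 0.34·90.0 + 0.93·22.0) / (0.62 + 0.34 + 0.93)
  = 59.1200 / 1.8900 = 31.28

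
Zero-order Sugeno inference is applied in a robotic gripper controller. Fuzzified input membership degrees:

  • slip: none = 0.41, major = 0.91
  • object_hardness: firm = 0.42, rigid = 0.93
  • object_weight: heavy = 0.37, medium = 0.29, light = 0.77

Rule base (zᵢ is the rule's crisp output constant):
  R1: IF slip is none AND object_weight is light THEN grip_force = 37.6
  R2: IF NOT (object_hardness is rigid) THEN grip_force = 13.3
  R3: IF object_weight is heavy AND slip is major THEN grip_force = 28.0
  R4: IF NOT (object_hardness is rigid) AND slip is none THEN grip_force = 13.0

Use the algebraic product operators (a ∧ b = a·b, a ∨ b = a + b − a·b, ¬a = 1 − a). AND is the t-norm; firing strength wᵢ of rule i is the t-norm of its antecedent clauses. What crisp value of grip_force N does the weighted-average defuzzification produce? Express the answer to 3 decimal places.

30.092

R1 (z=37.6): none=0.41, light=0.77; AND[a·b] → w = 0.3157
R2 (z=13.3): ¬rigid=1−0.93=0.07 → w = 0.0700
R3 (z=28.0): heavy=0.37, major=0.91; AND[a·b] → w = 0.3367
R4 (z=13.0): ¬rigid=1−0.93=0.07, none=0.41; AND[a·b] → w = 0.0287
Weighted average = (0.3157·37.6 + 0.0700·13.3 + 0.3367·28.0 + 0.0287·13.0) / (0.3157 + 0.0700 + 0.3367 + 0.0287)
  = 22.6020 / 0.7511 = 30.092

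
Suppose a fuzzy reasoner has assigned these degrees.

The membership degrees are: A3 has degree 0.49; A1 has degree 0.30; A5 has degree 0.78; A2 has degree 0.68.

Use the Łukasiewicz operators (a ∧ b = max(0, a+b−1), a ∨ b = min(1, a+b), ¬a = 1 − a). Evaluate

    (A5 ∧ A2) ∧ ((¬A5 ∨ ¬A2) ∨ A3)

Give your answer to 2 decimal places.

A5 ∧ A2 = max(0, a+b−1) on (0.78, 0.68) = 0.46
¬A5 = 1 − 0.78 = 0.22
¬A2 = 1 − 0.68 = 0.32
¬A5 ∨ ¬A2 = min(1, a+b) on (0.22, 0.32) = 0.54
(¬A5 ∨ ¬A2) ∨ A3 = min(1, a+b) on (0.54, 0.49) = 1.00
(A5 ∧ A2) ∧ ((¬A5 ∨ ¬A2) ∨ A3) = max(0, a+b−1) on (0.46, 1.00) = 0.46

0.46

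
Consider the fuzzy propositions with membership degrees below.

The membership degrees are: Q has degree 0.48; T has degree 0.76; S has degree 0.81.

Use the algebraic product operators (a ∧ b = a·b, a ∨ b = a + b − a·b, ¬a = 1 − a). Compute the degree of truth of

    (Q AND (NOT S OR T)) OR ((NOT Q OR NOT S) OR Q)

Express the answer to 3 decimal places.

0.876

NOT S = 1 − 0.8100 = 0.1900
NOT S OR T = a + b − a·b on (0.1900, 0.7600) = 0.8056
Q AND (NOT S OR T) = a·b on (0.4800, 0.8056) = 0.3867
NOT Q = 1 − 0.4800 = 0.5200
NOT S = 1 − 0.8100 = 0.1900
NOT Q OR NOT S = a + b − a·b on (0.5200, 0.1900) = 0.6112
(NOT Q OR NOT S) OR Q = a + b − a·b on (0.6112, 0.4800) = 0.7978
(Q AND (NOT S OR T)) OR ((NOT Q OR NOT S) OR Q) = a + b − a·b on (0.3867, 0.7978) = 0.8760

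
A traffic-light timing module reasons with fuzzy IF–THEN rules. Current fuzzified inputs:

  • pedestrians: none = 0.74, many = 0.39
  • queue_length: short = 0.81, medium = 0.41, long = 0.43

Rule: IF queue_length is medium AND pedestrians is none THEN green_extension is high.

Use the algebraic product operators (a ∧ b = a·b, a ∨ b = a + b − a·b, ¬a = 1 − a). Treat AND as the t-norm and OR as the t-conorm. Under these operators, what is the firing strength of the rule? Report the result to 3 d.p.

0.303

firing strength: medium=0.41, none=0.74; AND[a·b] → w = 0.3034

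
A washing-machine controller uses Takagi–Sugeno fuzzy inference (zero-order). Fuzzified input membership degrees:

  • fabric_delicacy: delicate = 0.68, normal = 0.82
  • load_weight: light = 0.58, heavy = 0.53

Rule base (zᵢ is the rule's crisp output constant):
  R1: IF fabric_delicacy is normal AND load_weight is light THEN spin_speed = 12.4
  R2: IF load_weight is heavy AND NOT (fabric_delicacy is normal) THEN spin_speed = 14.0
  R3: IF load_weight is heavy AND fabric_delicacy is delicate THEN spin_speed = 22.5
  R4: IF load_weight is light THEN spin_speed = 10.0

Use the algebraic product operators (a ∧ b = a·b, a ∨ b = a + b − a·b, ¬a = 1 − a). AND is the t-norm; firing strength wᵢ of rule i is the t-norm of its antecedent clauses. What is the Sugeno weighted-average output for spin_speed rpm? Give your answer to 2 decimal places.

13.99

R1 (z=12.4): normal=0.82, light=0.58; AND[a·b] → w = 0.4756
R2 (z=14.0): heavy=0.53, ¬normal=1−0.82=0.18; AND[a·b] → w = 0.0954
R3 (z=22.5): heavy=0.53, delicate=0.68; AND[a·b] → w = 0.3604
R4 (z=10.0): light=0.58 → w = 0.5800
Weighted average = (0.4756·12.4 + 0.0954·14.0 + 0.3604·22.5 + 0.5800·10.0) / (0.4756 + 0.0954 + 0.3604 + 0.5800)
  = 21.1420 / 1.5114 = 13.99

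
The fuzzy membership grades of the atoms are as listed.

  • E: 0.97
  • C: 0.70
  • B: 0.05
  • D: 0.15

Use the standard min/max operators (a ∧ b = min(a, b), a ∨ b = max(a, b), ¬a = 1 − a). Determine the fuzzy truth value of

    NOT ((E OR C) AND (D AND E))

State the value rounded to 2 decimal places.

E OR C = max(a, b) on (0.97, 0.70) = 0.97
D AND E = min(a, b) on (0.15, 0.97) = 0.15
(E OR C) AND (D AND E) = min(a, b) on (0.97, 0.15) = 0.15
NOT ((E OR C) AND (D AND E)) = 1 − 0.15 = 0.85

0.85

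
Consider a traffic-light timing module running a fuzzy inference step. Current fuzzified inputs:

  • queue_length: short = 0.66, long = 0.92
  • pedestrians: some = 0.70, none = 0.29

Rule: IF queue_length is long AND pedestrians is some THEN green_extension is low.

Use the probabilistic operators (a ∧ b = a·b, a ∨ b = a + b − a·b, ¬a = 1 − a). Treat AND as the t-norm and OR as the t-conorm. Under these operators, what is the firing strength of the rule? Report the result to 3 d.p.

firing strength: long=0.92, some=0.70; AND[a·b] → w = 0.6440

0.644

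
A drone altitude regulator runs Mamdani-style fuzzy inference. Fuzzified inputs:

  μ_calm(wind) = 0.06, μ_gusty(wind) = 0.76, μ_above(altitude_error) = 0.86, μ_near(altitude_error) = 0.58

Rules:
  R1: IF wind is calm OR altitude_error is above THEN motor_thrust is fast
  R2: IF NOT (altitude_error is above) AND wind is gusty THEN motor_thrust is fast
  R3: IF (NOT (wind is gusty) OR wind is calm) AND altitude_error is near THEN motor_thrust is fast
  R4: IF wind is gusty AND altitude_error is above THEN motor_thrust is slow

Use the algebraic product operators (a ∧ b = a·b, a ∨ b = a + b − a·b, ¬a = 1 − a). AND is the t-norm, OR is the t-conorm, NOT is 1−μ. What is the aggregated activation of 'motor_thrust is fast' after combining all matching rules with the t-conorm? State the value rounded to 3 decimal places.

0.902

R1: calm=0.06, above=0.86; OR[a + b − a·b] → w = 0.8684
R2: ¬above=1−0.86=0.14, gusty=0.76; AND[a·b] → w = 0.1064
R3: (¬gusty=1−0.76=0.24 OR calm=0.06) = 0.2856; AND[a·b] with near=0.58 → w = 0.1656
R4: gusty=0.76, above=0.86; AND[a·b] → w = 0.6536
Rules with consequent 'fast': {R1, R2, R3} → strengths 0.8684, 0.1064, 0.1656
Aggregate via t-conorm [a + b − a·b]: 0.9019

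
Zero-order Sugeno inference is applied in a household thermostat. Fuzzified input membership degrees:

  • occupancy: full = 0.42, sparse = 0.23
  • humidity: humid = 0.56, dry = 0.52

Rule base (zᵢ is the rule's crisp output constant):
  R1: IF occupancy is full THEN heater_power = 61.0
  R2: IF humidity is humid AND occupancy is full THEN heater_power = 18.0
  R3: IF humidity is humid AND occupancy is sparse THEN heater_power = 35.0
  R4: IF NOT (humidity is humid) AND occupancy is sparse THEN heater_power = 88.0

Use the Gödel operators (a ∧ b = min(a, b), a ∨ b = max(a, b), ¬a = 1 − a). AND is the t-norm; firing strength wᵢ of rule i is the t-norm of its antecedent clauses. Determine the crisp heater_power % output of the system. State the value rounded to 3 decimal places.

47.285

R1 (z=61.0): full=0.42 → w = 0.42
R2 (z=18.0): humid=0.56, full=0.42; AND[min(a, b)] → w = 0.42
R3 (z=35.0): humid=0.56, sparse=0.23; AND[min(a, b)] → w = 0.23
R4 (z=88.0): ¬humid=1−0.56=0.44, sparse=0.23; AND[min(a, b)] → w = 0.23
Weighted average = (0.42·61.0 + 0.42·18.0 + 0.23·35.0 + 0.23·88.0) / (0.42 + 0.42 + 0.23 + 0.23)
  = 61.4700 / 1.3000 = 47.285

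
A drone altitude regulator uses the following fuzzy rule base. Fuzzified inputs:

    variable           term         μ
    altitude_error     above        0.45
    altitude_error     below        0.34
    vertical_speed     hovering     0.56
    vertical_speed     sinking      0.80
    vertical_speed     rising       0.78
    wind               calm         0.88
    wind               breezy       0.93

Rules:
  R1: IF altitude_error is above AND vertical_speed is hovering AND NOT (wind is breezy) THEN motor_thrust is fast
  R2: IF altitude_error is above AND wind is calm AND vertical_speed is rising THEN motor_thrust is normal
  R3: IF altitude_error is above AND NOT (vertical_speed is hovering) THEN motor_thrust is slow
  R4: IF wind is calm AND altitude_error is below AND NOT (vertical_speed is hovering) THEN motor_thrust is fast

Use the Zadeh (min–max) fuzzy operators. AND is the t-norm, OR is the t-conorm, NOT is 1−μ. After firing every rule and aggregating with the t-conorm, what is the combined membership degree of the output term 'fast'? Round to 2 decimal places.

R1: above=0.45, hovering=0.56, ¬breezy=1−0.93=0.07; AND[min(a, b)] → w = 0.07
R2: above=0.45, calm=0.88, rising=0.78; AND[min(a, b)] → w = 0.45
R3: above=0.45, ¬hovering=1−0.56=0.44; AND[min(a, b)] → w = 0.44
R4: calm=0.88, below=0.34, ¬hovering=1−0.56=0.44; AND[min(a, b)] → w = 0.34
Rules with consequent 'fast': {R1, R4} → strengths 0.07, 0.34
Aggregate via t-conorm [max(a, b)]: 0.34

0.34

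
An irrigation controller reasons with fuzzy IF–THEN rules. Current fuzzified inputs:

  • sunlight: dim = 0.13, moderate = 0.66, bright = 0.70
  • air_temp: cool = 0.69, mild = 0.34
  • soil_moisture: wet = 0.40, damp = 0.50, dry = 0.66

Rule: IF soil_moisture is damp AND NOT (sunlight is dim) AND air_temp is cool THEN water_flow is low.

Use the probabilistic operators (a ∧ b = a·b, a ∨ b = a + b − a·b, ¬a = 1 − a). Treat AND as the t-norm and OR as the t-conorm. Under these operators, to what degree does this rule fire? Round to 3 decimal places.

firing strength: damp=0.50, ¬dim=1−0.13=0.87, cool=0.69; AND[a·b] → w = 0.3001

0.300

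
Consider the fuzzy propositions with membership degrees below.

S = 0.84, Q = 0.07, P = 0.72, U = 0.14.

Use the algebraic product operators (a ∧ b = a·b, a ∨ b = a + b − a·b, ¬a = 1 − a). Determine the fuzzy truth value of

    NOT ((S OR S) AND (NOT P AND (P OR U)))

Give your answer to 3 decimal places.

S OR S = a + b − a·b on (0.8400, 0.8400) = 0.9744
NOT P = 1 − 0.7200 = 0.2800
P OR U = a + b − a·b on (0.7200, 0.1400) = 0.7592
NOT P AND (P OR U) = a·b on (0.2800, 0.7592) = 0.2126
(S OR S) AND (NOT P AND (P OR U)) = a·b on (0.9744, 0.2126) = 0.2071
NOT ((S OR S) AND (NOT P AND (P OR U))) = 1 − 0.2071 = 0.7929

0.793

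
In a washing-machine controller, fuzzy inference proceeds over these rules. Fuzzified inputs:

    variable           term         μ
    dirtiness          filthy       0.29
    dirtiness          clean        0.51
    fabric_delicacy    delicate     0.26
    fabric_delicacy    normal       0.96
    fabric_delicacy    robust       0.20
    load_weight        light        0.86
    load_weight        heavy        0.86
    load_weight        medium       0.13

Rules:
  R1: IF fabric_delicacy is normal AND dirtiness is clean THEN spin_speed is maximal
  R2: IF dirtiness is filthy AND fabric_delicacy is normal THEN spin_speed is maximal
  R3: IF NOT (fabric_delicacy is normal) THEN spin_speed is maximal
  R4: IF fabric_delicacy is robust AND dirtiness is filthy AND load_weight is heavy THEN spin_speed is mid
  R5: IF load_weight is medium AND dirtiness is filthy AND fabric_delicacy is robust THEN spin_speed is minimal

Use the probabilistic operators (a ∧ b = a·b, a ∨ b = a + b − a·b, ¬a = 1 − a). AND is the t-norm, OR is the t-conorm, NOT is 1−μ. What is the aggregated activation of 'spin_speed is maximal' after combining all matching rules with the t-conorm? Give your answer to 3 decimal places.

0.646

R1: normal=0.96, clean=0.51; AND[a·b] → w = 0.4896
R2: filthy=0.29, normal=0.96; AND[a·b] → w = 0.2784
R3: ¬normal=1−0.96=0.04 → w = 0.0400
R4: robust=0.20, filthy=0.29, heavy=0.86; AND[a·b] → w = 0.0499
R5: medium=0.13, filthy=0.29, robust=0.20; AND[a·b] → w = 0.0075
Rules with consequent 'maximal': {R1, R2, R3} → strengths 0.4896, 0.2784, 0.0400
Aggregate via t-conorm [a + b − a·b]: 0.6464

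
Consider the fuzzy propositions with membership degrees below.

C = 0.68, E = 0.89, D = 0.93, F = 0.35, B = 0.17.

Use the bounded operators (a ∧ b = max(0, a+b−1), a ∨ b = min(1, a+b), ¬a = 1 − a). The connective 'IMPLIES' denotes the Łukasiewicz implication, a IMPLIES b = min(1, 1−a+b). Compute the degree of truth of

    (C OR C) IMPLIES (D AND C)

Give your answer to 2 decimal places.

C OR C = min(1, a+b) on (0.68, 0.68) = 1.00
D AND C = max(0, a+b−1) on (0.93, 0.68) = 0.61
(C OR C) IMPLIES (D AND C)  [Łukasiewicz: min(1, 1−a+b)] with a=1.00, b=0.61 → 0.61

0.61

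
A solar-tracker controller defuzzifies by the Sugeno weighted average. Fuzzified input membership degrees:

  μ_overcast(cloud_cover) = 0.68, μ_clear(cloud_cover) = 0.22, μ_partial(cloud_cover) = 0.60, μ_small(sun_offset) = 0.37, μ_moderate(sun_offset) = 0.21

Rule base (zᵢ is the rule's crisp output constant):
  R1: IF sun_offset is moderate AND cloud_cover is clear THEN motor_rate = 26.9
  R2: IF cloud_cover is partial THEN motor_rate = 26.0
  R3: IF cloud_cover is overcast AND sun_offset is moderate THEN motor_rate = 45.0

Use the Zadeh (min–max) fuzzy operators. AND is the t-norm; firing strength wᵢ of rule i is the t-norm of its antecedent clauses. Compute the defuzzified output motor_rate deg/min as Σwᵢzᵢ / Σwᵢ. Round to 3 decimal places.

R1 (z=26.9): moderate=0.21, clear=0.22; AND[min(a, b)] → w = 0.21
R2 (z=26.0): partial=0.60 → w = 0.60
R3 (z=45.0): overcast=0.68, moderate=0.21; AND[min(a, b)] → w = 0.21
Weighted average = (0.21·26.9 + 0.60·26.0 + 0.21·45.0) / (0.21 + 0.60 + 0.21)
  = 30.6990 / 1.0200 = 30.097

30.097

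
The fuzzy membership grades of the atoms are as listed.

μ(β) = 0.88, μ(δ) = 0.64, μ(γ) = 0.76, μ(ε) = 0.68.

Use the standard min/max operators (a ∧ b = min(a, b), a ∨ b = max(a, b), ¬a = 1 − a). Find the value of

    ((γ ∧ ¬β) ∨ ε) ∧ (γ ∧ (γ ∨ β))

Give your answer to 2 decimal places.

0.68

¬β = 1 − 0.88 = 0.12
γ ∧ ¬β = min(a, b) on (0.76, 0.12) = 0.12
(γ ∧ ¬β) ∨ ε = max(a, b) on (0.12, 0.68) = 0.68
γ ∨ β = max(a, b) on (0.76, 0.88) = 0.88
γ ∧ (γ ∨ β) = min(a, b) on (0.76, 0.88) = 0.76
((γ ∧ ¬β) ∨ ε) ∧ (γ ∧ (γ ∨ β)) = min(a, b) on (0.68, 0.76) = 0.68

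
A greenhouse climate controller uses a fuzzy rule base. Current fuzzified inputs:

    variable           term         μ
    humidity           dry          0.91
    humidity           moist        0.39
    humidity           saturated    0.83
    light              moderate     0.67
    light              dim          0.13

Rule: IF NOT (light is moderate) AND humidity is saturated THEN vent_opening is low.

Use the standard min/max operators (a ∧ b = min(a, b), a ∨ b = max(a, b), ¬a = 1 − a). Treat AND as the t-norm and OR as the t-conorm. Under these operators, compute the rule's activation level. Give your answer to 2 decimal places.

0.33

firing strength: ¬moderate=1−0.67=0.33, saturated=0.83; AND[min(a, b)] → w = 0.33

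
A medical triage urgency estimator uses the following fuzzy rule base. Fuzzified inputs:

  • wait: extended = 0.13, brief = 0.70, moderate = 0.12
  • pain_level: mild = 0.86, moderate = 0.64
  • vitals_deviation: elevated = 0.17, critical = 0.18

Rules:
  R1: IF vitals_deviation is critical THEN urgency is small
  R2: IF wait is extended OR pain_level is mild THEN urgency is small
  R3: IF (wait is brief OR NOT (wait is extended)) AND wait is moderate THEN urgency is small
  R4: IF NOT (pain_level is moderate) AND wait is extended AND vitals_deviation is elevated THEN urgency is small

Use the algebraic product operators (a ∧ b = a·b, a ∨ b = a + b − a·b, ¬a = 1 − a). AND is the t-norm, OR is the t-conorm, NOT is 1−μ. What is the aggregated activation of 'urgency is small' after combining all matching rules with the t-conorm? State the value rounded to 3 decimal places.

0.912

R1: critical=0.18 → w = 0.1800
R2: extended=0.13, mild=0.86; OR[a + b − a·b] → w = 0.8782
R3: (brief=0.70 OR ¬extended=1−0.13=0.87) = 0.9610; AND[a·b] with moderate=0.12 → w = 0.1153
R4: ¬moderate=1−0.64=0.36, extended=0.13, elevated=0.17; AND[a·b] → w = 0.0080
Rules with consequent 'small': {R1, R2, R3, R4} → strengths 0.1800, 0.8782, 0.1153, 0.0080
Aggregate via t-conorm [a + b − a·b]: 0.9123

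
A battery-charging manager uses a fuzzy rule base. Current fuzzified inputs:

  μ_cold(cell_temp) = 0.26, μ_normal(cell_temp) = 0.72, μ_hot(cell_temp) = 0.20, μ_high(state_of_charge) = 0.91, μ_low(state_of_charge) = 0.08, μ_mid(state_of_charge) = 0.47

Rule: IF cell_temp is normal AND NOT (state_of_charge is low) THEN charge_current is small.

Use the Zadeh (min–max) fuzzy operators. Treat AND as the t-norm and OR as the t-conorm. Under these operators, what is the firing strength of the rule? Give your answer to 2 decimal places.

firing strength: normal=0.72, ¬low=1−0.08=0.92; AND[min(a, b)] → w = 0.72

0.72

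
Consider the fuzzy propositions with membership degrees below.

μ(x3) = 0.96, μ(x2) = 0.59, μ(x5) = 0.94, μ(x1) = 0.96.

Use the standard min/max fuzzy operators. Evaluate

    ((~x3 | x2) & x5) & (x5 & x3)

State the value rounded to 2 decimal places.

0.59

~x3 = 1 − 0.96 = 0.04
~x3 | x2 = max(a, b) on (0.04, 0.59) = 0.59
(~x3 | x2) & x5 = min(a, b) on (0.59, 0.94) = 0.59
x5 & x3 = min(a, b) on (0.94, 0.96) = 0.94
((~x3 | x2) & x5) & (x5 & x3) = min(a, b) on (0.59, 0.94) = 0.59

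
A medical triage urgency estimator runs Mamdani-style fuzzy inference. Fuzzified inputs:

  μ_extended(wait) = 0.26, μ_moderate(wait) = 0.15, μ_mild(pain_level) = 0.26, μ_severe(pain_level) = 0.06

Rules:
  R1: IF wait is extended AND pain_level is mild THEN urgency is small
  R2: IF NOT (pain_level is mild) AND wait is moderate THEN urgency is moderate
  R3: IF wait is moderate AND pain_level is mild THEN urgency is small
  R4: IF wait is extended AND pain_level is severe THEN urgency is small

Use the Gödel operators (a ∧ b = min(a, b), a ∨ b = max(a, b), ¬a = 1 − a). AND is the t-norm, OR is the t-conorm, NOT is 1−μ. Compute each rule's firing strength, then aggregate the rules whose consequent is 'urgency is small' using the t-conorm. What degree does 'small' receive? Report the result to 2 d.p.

R1: extended=0.26, mild=0.26; AND[min(a, b)] → w = 0.26
R2: ¬mild=1−0.26=0.74, moderate=0.15; AND[min(a, b)] → w = 0.15
R3: moderate=0.15, mild=0.26; AND[min(a, b)] → w = 0.15
R4: extended=0.26, severe=0.06; AND[min(a, b)] → w = 0.06
Rules with consequent 'small': {R1, R3, R4} → strengths 0.26, 0.15, 0.06
Aggregate via t-conorm [max(a, b)]: 0.26

0.26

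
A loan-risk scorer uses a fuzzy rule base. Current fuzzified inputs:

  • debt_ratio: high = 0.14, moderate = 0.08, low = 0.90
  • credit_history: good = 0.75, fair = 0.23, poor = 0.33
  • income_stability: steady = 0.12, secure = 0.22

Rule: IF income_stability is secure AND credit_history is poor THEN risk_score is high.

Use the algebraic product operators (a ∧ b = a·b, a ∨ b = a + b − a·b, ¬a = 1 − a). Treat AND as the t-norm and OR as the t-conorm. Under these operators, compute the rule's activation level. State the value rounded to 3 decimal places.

0.073

firing strength: secure=0.22, poor=0.33; AND[a·b] → w = 0.0726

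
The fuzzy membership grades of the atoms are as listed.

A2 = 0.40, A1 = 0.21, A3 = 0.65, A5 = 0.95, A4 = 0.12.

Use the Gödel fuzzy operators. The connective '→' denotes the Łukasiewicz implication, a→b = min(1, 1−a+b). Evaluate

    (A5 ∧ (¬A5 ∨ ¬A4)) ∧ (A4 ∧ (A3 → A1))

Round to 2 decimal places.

¬A5 = 1 − 0.95 = 0.05
¬A4 = 1 − 0.12 = 0.88
¬A5 ∨ ¬A4 = max(a, b) on (0.05, 0.88) = 0.88
A5 ∧ (¬A5 ∨ ¬A4) = min(a, b) on (0.95, 0.88) = 0.88
A3 → A1  [Łukasiewicz: min(1, 1−a+b)] with a=0.65, b=0.21 → 0.56
A4 ∧ (A3 → A1) = min(a, b) on (0.12, 0.56) = 0.12
(A5 ∧ (¬A5 ∨ ¬A4)) ∧ (A4 ∧ (A3 → A1)) = min(a, b) on (0.88, 0.12) = 0.12

0.12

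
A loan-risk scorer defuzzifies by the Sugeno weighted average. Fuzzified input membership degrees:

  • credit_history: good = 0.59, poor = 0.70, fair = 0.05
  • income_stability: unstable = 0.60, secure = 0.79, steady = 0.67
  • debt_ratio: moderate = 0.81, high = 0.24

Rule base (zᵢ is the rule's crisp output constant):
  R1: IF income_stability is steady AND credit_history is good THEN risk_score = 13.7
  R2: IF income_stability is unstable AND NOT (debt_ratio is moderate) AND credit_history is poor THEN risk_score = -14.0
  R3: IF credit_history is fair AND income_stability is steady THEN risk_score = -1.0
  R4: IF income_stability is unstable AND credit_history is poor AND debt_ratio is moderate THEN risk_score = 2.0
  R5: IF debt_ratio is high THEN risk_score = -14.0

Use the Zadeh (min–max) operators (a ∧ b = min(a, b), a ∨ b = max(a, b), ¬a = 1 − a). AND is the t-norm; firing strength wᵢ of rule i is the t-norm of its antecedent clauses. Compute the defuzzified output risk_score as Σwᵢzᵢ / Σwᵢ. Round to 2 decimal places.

1.92

R1 (z=13.7): steady=0.67, good=0.59; AND[min(a, b)] → w = 0.59
R2 (z=-14.0): unstable=0.60, ¬moderate=1−0.81=0.19, poor=0.70; AND[min(a, b)] → w = 0.19
R3 (z=-1.0): fair=0.05, steady=0.67; AND[min(a, b)] → w = 0.05
R4 (z=2.0): unstable=0.60, poor=0.70, moderate=0.81; AND[min(a, b)] → w = 0.60
R5 (z=-14.0): high=0.24 → w = 0.24
Weighted average = (0.59·13.7 + 0.19·-14.0 + 0.05·-1.0 + 0.60·2.0 + 0.24·-14.0) / (0.59 + 0.19 + 0.05 + 0.60 + 0.24)
  = 3.2130 / 1.6700 = 1.92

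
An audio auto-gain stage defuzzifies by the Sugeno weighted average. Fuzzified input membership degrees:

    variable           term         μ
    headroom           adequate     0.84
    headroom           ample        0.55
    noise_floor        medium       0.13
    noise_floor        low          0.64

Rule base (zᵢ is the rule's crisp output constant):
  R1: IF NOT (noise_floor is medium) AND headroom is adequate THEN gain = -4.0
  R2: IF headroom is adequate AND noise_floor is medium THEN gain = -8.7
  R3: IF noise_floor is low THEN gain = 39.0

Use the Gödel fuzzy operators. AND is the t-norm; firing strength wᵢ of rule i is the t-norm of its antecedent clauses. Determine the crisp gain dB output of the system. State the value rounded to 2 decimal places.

12.71

R1 (z=-4.0): ¬medium=1−0.13=0.87, adequate=0.84; AND[min(a, b)] → w = 0.84
R2 (z=-8.7): adequate=0.84, medium=0.13; AND[min(a, b)] → w = 0.13
R3 (z=39.0): low=0.64 → w = 0.64
Weighted average = (0.84·-4.0 + 0.13·-8.7 + 0.64·39.0) / (0.84 + 0.13 + 0.64)
  = 20.4690 / 1.6100 = 12.71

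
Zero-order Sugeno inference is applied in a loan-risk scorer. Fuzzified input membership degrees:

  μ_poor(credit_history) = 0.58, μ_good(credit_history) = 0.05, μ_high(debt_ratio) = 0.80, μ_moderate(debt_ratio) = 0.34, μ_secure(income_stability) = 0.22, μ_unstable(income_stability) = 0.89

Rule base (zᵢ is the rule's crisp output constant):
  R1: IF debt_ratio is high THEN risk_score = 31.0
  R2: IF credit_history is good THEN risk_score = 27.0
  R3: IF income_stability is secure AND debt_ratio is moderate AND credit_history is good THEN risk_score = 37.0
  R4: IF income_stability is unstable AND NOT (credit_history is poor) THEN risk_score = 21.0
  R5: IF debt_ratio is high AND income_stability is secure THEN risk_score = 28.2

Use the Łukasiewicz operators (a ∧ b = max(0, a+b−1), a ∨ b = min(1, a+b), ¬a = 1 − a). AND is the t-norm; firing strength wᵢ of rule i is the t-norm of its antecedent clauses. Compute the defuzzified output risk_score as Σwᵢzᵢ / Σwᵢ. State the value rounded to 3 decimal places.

R1 (z=31.0): high=0.80 → w = 0.80
R2 (z=27.0): good=0.05 → w = 0.05
R3 (z=37.0): secure=0.22, moderate=0.34, good=0.05; AND[max(0, a+b−1)] → w = 0.00
R4 (z=21.0): unstable=0.89, ¬poor=1−0.58=0.42; AND[max(0, a+b−1)] → w = 0.31
R5 (z=28.2): high=0.80, secure=0.22; AND[max(0, a+b−1)] → w = 0.02
Weighted average = (0.80·31.0 + 0.05·27.0 + 0.00·37.0 + 0.31·21.0 + 0.02·28.2) / (0.80 + 0.05 + 0.00 + 0.31 + 0.02)
  = 33.2240 / 1.1800 = 28.156

28.156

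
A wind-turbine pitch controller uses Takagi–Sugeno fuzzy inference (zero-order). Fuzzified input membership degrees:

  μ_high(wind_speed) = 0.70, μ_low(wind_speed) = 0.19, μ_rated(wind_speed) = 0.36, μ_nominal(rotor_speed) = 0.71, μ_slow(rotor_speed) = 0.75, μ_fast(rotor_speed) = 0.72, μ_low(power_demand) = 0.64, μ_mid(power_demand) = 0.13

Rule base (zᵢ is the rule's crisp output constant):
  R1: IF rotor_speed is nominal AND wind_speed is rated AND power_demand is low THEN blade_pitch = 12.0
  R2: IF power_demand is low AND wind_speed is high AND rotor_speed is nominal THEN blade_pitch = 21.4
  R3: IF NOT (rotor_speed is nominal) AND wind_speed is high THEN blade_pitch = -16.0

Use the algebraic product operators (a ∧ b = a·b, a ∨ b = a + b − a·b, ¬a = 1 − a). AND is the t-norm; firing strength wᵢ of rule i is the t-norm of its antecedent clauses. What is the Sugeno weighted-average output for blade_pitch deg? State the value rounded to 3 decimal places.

8.065

R1 (z=12.0): nominal=0.71, rated=0.36, low=0.64; AND[a·b] → w = 0.1636
R2 (z=21.4): low=0.64, high=0.70, nominal=0.71; AND[a·b] → w = 0.3181
R3 (z=-16.0): ¬nominal=1−0.71=0.29, high=0.70; AND[a·b] → w = 0.2030
Weighted average = (0.1636·12.0 + 0.3181·21.4 + 0.2030·-16.0) / (0.1636 + 0.3181 + 0.2030)
  = 5.5219 / 0.6847 = 8.065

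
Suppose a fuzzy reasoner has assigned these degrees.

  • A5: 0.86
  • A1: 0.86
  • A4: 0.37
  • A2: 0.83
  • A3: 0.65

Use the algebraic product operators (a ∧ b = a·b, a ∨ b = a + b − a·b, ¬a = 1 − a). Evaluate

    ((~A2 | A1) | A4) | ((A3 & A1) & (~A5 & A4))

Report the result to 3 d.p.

~A2 = 1 − 0.8300 = 0.1700
~A2 | A1 = a + b − a·b on (0.1700, 0.8600) = 0.8838
(~A2 | A1) | A4 = a + b − a·b on (0.8838, 0.3700) = 0.9268
A3 & A1 = a·b on (0.6500, 0.8600) = 0.5590
~A5 = 1 − 0.8600 = 0.1400
~A5 & A4 = a·b on (0.1400, 0.3700) = 0.0518
(A3 & A1) & (~A5 & A4) = a·b on (0.5590, 0.0518) = 0.0290
((~A2 | A1) | A4) | ((A3 & A1) & (~A5 & A4)) = a + b − a·b on (0.9268, 0.0290) = 0.9289

0.929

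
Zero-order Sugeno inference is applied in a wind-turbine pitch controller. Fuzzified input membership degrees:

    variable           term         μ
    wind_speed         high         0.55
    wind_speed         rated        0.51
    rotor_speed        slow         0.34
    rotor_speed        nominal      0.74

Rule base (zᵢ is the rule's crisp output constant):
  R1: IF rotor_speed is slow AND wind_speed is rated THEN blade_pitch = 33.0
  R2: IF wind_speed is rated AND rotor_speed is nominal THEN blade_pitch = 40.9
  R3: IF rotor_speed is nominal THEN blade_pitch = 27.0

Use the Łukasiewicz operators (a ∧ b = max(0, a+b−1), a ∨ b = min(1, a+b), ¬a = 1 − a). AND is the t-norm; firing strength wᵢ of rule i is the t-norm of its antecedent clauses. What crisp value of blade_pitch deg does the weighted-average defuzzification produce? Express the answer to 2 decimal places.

30.51

R1 (z=33.0): slow=0.34, rated=0.51; AND[max(0, a+b−1)] → w = 0.00
R2 (z=40.9): rated=0.51, nominal=0.74; AND[max(0, a+b−1)] → w = 0.25
R3 (z=27.0): nominal=0.74 → w = 0.74
Weighted average = (0.00·33.0 + 0.25·40.9 + 0.74·27.0) / (0.00 + 0.25 + 0.74)
  = 30.2050 / 0.9900 = 30.51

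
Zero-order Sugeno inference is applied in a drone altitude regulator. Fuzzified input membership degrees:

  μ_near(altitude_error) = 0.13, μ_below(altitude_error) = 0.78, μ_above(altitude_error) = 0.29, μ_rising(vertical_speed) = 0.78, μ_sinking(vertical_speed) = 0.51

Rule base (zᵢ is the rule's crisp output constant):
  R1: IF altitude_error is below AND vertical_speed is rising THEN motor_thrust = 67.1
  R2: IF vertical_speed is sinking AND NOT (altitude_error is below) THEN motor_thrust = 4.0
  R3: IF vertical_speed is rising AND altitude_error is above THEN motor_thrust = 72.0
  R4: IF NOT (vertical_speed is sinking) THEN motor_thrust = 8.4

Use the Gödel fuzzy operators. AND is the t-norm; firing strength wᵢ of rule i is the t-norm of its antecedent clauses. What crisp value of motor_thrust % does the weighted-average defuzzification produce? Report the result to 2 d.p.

R1 (z=67.1): below=0.78, rising=0.78; AND[min(a, b)] → w = 0.78
R2 (z=4.0): sinking=0.51, ¬below=1−0.78=0.22; AND[min(a, b)] → w = 0.22
R3 (z=72.0): rising=0.78, above=0.29; AND[min(a, b)] → w = 0.29
R4 (z=8.4): ¬sinking=1−0.51=0.49 → w = 0.49
Weighted average = (0.78·67.1 + 0.22·4.0 + 0.29·72.0 + 0.49·8.4) / (0.78 + 0.22 + 0.29 + 0.49)
  = 78.2140 / 1.7800 = 43.94

43.94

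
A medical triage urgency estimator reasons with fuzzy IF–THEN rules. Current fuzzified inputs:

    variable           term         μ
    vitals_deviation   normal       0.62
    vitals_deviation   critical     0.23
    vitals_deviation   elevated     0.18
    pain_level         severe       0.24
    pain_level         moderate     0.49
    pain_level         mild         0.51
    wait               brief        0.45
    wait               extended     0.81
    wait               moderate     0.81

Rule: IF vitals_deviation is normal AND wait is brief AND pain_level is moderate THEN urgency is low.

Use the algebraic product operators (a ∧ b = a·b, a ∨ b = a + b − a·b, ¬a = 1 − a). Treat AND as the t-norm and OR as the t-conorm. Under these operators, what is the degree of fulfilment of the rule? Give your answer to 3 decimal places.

0.137

firing strength: normal=0.62, brief=0.45, moderate=0.49; AND[a·b] → w = 0.1367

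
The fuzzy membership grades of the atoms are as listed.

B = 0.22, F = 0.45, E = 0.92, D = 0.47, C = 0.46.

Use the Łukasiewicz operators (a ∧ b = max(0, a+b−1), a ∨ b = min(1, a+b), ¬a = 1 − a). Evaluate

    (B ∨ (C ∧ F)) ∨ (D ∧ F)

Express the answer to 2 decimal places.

0.22

C ∧ F = max(0, a+b−1) on (0.46, 0.45) = 0.00
B ∨ (C ∧ F) = min(1, a+b) on (0.22, 0.00) = 0.22
D ∧ F = max(0, a+b−1) on (0.47, 0.45) = 0.00
(B ∨ (C ∧ F)) ∨ (D ∧ F) = min(1, a+b) on (0.22, 0.00) = 0.22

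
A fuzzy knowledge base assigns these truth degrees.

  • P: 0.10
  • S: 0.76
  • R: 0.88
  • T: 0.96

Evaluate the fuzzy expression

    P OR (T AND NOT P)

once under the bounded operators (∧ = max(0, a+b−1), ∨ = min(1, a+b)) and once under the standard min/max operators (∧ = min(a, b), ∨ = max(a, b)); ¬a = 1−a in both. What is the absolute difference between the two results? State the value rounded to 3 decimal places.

Under bounded:
  NOT P = 1 − 0.10 = 0.90
  T AND NOT P = max(0, a+b−1) on (0.96, 0.90) = 0.86
  P OR (T AND NOT P) = min(1, a+b) on (0.10, 0.86) = 0.96
  → value = 0.9600
Under standard min/max:
  NOT P = 1 − 0.10 = 0.90
  T AND NOT P = min(a, b) on (0.96, 0.90) = 0.90
  P OR (T AND NOT P) = max(a, b) on (0.10, 0.90) = 0.90
  → value = 0.9000
|0.9600 − 0.9000| = 0.060

0.060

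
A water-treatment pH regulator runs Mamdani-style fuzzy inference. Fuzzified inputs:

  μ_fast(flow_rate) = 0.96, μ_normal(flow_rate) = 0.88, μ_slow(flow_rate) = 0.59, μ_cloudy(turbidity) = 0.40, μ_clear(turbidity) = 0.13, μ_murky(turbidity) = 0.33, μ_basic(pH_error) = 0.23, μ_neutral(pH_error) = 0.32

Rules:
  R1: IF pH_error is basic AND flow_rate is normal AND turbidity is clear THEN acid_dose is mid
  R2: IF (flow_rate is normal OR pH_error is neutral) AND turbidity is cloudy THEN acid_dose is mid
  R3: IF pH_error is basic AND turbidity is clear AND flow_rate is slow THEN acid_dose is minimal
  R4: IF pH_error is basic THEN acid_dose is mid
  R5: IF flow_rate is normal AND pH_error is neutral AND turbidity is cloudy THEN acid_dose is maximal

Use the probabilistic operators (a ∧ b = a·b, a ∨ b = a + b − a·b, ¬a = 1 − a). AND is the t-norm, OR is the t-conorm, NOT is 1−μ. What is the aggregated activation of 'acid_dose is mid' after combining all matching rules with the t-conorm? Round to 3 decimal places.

R1: basic=0.23, normal=0.88, clear=0.13; AND[a·b] → w = 0.0263
R2: (normal=0.88 OR neutral=0.32) = 0.9184; AND[a·b] with cloudy=0.40 → w = 0.3674
R3: basic=0.23, clear=0.13, slow=0.59; AND[a·b] → w = 0.0176
R4: basic=0.23 → w = 0.2300
R5: normal=0.88, neutral=0.32, cloudy=0.40; AND[a·b] → w = 0.1126
Rules with consequent 'mid': {R1, R2, R4} → strengths 0.0263, 0.3674, 0.2300
Aggregate via t-conorm [a + b − a·b]: 0.5257

0.526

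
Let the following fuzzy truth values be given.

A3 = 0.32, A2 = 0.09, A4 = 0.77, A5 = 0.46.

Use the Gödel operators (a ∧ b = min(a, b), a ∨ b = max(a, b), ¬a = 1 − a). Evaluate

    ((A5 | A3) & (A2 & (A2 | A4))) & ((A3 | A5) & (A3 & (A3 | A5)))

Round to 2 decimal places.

A5 | A3 = max(a, b) on (0.46, 0.32) = 0.46
A2 | A4 = max(a, b) on (0.09, 0.77) = 0.77
A2 & (A2 | A4) = min(a, b) on (0.09, 0.77) = 0.09
(A5 | A3) & (A2 & (A2 | A4)) = min(a, b) on (0.46, 0.09) = 0.09
A3 | A5 = max(a, b) on (0.32, 0.46) = 0.46
A3 | A5 = max(a, b) on (0.32, 0.46) = 0.46
A3 & (A3 | A5) = min(a, b) on (0.32, 0.46) = 0.32
(A3 | A5) & (A3 & (A3 | A5)) = min(a, b) on (0.46, 0.32) = 0.32
((A5 | A3) & (A2 & (A2 | A4))) & ((A3 | A5) & (A3 & (A3 | A5))) = min(a, b) on (0.09, 0.32) = 0.09

0.09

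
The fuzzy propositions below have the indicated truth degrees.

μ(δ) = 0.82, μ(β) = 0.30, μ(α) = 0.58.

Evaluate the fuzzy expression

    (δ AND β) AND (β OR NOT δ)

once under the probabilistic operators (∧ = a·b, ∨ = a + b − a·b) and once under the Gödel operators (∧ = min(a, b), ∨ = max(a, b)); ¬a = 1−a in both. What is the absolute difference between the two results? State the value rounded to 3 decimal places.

0.195

Under probabilistic:
  δ AND β = a·b on (0.8200, 0.3000) = 0.2460
  NOT δ = 1 − 0.8200 = 0.1800
  β OR NOT δ = a + b − a·b on (0.3000, 0.1800) = 0.4260
  (δ AND β) AND (β OR NOT δ) = a·b on (0.2460, 0.4260) = 0.1048
  → value = 0.1048
Under Gödel:
  δ AND β = min(a, b) on (0.82, 0.30) = 0.30
  NOT δ = 1 − 0.82 = 0.18
  β OR NOT δ = max(a, b) on (0.30, 0.18) = 0.30
  (δ AND β) AND (β OR NOT δ) = min(a, b) on (0.30, 0.30) = 0.30
  → value = 0.3000
|0.1048 − 0.3000| = 0.195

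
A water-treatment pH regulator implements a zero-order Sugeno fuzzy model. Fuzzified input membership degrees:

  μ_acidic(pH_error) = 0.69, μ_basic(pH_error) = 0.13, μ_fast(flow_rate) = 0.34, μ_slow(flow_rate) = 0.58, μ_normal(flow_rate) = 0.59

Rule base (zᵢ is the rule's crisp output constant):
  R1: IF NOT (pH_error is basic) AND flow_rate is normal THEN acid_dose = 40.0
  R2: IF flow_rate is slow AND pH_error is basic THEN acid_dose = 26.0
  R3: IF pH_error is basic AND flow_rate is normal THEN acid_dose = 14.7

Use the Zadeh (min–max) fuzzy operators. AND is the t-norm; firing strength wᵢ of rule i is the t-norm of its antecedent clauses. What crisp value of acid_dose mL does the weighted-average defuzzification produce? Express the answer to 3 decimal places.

33.989

R1 (z=40.0): ¬basic=1−0.13=0.87, normal=0.59; AND[min(a, b)] → w = 0.59
R2 (z=26.0): slow=0.58, basic=0.13; AND[min(a, b)] → w = 0.13
R3 (z=14.7): basic=0.13, normal=0.59; AND[min(a, b)] → w = 0.13
Weighted average = (0.59·40.0 + 0.13·26.0 + 0.13·14.7) / (0.59 + 0.13 + 0.13)
  = 28.8910 / 0.8500 = 33.989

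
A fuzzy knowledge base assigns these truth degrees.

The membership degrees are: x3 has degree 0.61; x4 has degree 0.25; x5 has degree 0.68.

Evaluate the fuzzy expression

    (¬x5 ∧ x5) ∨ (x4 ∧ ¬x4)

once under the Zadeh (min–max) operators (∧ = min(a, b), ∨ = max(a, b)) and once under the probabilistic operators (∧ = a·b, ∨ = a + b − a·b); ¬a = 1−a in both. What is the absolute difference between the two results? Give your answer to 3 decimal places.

Under Zadeh (min–max):
  ¬x5 = 1 − 0.68 = 0.32
  ¬x5 ∧ x5 = min(a, b) on (0.32, 0.68) = 0.32
  ¬x4 = 1 − 0.25 = 0.75
  x4 ∧ ¬x4 = min(a, b) on (0.25, 0.75) = 0.25
  (¬x5 ∧ x5) ∨ (x4 ∧ ¬x4) = max(a, b) on (0.32, 0.25) = 0.32
  → value = 0.3200
Under probabilistic:
  ¬x5 = 1 − 0.6800 = 0.3200
  ¬x5 ∧ x5 = a·b on (0.3200, 0.6800) = 0.2176
  ¬x4 = 1 − 0.2500 = 0.7500
  x4 ∧ ¬x4 = a·b on (0.2500, 0.7500) = 0.1875
  (¬x5 ∧ x5) ∨ (x4 ∧ ¬x4) = a + b − a·b on (0.2176, 0.1875) = 0.3643
  → value = 0.3643
|0.3200 − 0.3643| = 0.044

0.044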